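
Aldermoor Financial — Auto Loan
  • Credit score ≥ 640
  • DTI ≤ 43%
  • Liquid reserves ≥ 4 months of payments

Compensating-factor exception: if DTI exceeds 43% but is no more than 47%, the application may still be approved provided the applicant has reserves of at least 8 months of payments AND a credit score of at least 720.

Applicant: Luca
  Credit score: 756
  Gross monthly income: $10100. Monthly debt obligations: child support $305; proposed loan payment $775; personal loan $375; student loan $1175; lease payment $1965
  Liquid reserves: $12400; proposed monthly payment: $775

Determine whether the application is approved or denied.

Credit score 756 ≥ 640 (meets base)
Total debts = (305 + 775 + 375 + 1,175 + 1,965) = 4,595. DTI = 4,595/10,100 = 45.5% > 43% — standard DTI limit exceeded.
Reserves: 12,400 ÷ 775 = 16.0 months (meets 4-month minimum)
45.5% falls in the override range (43%–47%), so the compensating-factor test applies.
Override check — reserves: 16.0 mo (ok); score: 756 (ok).
Both compensating conditions met → exception applies.

Approved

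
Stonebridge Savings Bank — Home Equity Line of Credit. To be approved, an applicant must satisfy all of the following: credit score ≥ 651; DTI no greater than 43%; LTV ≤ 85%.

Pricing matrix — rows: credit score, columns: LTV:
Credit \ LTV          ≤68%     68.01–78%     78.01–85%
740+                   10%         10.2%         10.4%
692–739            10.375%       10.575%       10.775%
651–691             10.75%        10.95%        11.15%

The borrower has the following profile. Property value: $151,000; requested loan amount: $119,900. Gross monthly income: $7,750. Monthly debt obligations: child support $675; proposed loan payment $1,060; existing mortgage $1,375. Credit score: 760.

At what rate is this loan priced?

Credit score 760 ≥ 651; Total monthly debts = (675 + 1,060 + 1,375) = 3,110. DTI: 3,110 ÷ 7,750 = 40.1%, within the 43% cap
Loan-to-value = 119,900/151,000 = 79.4% — pass (85% max)
Score 760 is in the 740+ band; LTV 79.4% is in the 78.01–85% band → 10.4%.

10.4%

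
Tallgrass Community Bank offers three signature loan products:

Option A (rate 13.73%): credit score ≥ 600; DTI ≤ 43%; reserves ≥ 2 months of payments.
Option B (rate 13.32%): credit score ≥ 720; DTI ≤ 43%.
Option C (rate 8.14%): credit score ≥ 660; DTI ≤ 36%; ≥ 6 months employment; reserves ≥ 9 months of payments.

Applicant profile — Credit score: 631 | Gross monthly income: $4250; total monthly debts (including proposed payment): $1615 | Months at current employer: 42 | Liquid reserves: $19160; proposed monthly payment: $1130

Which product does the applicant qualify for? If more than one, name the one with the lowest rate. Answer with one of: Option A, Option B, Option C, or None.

DTI = 1,615/4,250 = 38%.
Reserves = 19,160/1,130 = 17.0 months.
Option A: score 631 ≥ 600; DTI 38% ≤ 43%; reserves 17.0 ≥ 2 mo → qualifies.
Option B: score 631 < 720; DTI 38% ≤ 43% → does not qualify.
Option C: score 631 < 660; DTI 38% > 36%; employment 42 ≥ 6 mo; reserves 17.0 ≥ 9 mo → does not qualify.

Option A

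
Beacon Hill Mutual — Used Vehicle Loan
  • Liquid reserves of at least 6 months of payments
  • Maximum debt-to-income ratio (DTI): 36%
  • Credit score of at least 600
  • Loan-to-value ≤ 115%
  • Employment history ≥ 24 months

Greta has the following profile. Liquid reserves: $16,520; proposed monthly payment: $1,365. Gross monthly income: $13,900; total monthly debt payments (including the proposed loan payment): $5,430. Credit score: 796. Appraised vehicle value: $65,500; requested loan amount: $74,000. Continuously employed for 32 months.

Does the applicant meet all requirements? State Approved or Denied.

Denied

Reserves = 16,520/1,365 = 12.1 months ≥ 6
DTI: 5,430 ÷ 13,900 = 39.1%, exceeds the 36% cap
Credit score 796 ≥ 600 (meets)
LTV = 74,000/65,500 = 113% ≤ 115%
Employment 32 ≥ 24 months
Fails on DTI.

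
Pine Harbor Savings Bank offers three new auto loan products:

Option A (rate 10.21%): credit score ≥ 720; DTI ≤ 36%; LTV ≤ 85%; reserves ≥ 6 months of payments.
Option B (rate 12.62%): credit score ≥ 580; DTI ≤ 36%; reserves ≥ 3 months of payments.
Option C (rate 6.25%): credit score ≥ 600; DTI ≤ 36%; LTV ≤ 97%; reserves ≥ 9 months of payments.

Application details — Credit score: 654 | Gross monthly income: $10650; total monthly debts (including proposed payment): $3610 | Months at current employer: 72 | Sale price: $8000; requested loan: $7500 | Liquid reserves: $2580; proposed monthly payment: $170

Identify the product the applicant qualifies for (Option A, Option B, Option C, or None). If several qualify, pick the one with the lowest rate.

Option C

DTI = 3,610/10,650 = 33.9%.
LTV = 7,500/8,000 = 93.8%.
Reserves = 2,580/170 = 15.2 months.
Option A: score 654 < 720; DTI 33.9% ≤ 36%; LTV 93.8% > 85%; reserves 15.2 ≥ 6 mo → does not qualify.
Option B: score 654 ≥ 580; DTI 33.9% ≤ 36%; reserves 15.2 ≥ 3 mo → qualifies.
Option C: score 654 ≥ 600; DTI 33.9% ≤ 36%; LTV 93.8% ≤ 97%; reserves 15.2 ≥ 9 mo → qualifies.
Qualifying: Option B, Option C. Lowest rate is 6.25% → Option C.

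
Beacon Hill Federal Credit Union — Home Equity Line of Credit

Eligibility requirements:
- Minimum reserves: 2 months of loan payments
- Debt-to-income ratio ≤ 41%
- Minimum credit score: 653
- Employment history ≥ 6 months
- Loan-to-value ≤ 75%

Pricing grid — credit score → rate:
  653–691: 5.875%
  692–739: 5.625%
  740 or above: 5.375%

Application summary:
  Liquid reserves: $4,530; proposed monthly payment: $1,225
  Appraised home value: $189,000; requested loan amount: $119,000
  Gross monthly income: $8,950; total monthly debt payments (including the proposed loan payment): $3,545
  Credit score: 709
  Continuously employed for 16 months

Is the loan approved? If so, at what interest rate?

Credit score 709 ≥ 653 (meets minimum)
Loan-to-value = 119,000/189,000 = 63% — pass (75% max)
Employment 16 ≥ 6 months
Reserves = 4,530/1,225 = 3.7 months ≥ 2
DTI: 3,545 ÷ 8,950 = 39.6%, within the 41% cap
All requirements met. Score 709 falls in the 692–739 tier → 5.625%.

Approved at 5.625%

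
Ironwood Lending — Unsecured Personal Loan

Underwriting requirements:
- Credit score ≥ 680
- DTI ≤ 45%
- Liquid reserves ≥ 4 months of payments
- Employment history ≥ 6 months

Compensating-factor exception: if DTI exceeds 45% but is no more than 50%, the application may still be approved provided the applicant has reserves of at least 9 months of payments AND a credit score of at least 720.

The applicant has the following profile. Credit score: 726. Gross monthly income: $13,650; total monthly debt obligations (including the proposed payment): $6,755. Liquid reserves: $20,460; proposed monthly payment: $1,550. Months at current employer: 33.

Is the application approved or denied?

Credit score 726 ≥ 680 (meets base)
DTI: 6,755 ÷ 13,650 = 49.5%, over the 45% base limit.
Liquid reserves cover 20,460/1,550 = 13.2 months — ≥ 4 required
Employment 33 ≥ 6 months
49.5% falls in the override range (45%–50%), so the compensating-factor test applies.
Reserves 13.2 ≥ 9 months; credit score 726 ≥ 720.
Both compensating conditions met → exception applies.

Approved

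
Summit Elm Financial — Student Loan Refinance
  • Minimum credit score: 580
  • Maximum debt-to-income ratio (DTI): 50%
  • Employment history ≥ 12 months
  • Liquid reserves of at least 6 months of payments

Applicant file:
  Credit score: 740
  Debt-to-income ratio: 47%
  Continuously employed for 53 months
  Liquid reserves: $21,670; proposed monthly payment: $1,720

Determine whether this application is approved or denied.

Approved

Credit score 740 ≥ 580 (meets)
Debt-to-income 47% vs 50% cap — pass
Employment 53 ≥ 12 months
Liquid reserves cover 21,670/1,720 = 12.6 months — ≥ 6 required
All criteria satisfied.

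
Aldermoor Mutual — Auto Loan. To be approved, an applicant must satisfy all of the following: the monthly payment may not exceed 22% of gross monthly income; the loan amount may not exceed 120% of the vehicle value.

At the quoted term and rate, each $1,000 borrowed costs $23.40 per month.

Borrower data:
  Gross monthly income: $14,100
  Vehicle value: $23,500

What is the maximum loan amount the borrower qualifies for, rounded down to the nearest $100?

Payment cap: 22% × $14,100 = $3,102/month.
At $23.40 per $1,000, that supports 3,102/23.40 × 1,000 ≈ $132,564 → $132,500.
LTV cap: 120% × $23,500 = $28,200 → $28,200.
Binding constraint: loan-to-value.

$28,200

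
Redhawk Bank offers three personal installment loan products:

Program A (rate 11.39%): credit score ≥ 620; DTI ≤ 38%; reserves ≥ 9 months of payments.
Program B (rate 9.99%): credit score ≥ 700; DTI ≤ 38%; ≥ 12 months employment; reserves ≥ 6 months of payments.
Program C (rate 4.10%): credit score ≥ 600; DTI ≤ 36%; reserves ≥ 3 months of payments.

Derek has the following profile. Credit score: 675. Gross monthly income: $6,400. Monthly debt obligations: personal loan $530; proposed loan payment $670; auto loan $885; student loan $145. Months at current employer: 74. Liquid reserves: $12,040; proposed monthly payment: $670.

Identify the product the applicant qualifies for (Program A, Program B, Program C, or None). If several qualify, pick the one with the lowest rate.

Program C

Total debts = (530 + 670 + 885 + 145) = 2,230; DTI = 2,230/6,400 = 34.8%.
Reserves = 12,040/670 = 18.0 months.
Program A: score 675 ≥ 620; DTI 34.8% ≤ 38%; reserves 18.0 ≥ 9 mo → qualifies.
Program B: score 675 < 700; DTI 34.8% ≤ 38%; employment 74 ≥ 12 mo; reserves 18.0 ≥ 6 mo → does not qualify.
Program C: score 675 ≥ 600; DTI 34.8% ≤ 36%; reserves 18.0 ≥ 3 mo → qualifies.
Qualifying: Program A, Program C. Lowest rate is 4.10% → Program C.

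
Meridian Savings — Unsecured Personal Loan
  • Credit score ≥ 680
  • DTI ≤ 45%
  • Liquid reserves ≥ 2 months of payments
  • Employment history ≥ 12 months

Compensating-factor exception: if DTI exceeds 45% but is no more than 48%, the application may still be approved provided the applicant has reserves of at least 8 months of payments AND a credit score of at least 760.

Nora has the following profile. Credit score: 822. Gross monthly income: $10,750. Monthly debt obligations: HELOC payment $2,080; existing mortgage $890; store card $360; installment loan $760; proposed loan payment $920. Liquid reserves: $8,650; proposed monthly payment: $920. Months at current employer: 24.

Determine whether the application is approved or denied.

Credit score 822 ≥ 680 (meets base)
Total debts = (2,080 + 890 + 360 + 760 + 920) = 5,010. DTI: 5,010 ÷ 10,750 = 46.6%, over the 45% base limit.
Reserves: 8,650 ÷ 920 = 9.4 months (meets 2-month minimum)
Employment 24 ≥ 12 months
46.6% falls in the override range (45%–48%), so the compensating-factor test applies.
Reserves 9.4 ≥ 8 months; credit score 822 ≥ 760.
Both compensating conditions met → exception applies.

Approved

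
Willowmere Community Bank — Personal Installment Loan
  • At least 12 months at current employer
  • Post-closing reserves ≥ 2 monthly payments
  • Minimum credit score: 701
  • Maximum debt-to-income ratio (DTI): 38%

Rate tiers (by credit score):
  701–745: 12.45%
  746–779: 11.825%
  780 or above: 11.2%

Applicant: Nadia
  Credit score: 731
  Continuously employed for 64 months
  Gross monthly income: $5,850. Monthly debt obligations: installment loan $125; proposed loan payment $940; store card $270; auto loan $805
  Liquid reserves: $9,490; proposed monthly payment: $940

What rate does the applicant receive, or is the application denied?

Approved at 12.45%

Credit score 731 ≥ 701 (meets minimum)
Reserves: 9,490 ÷ 940 = 10.1 months (meets 2-month minimum)
Total monthly debts = (125 + 940 + 270 + 805) = 2,140. Debt-to-income = 2,140/5,850 = 36.6% — meets 38% limit
Employment 64 ≥ 12 months
All requirements met. Score 731 falls in the 701–745 tier → 12.45%.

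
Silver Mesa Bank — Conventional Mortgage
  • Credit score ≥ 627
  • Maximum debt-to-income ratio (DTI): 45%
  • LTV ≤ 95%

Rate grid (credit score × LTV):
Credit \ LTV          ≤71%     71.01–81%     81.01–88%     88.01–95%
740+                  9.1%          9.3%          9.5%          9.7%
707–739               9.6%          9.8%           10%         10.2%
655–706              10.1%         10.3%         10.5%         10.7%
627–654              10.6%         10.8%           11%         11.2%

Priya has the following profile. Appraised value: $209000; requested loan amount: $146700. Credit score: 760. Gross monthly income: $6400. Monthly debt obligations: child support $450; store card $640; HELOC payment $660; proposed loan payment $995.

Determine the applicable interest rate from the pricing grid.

9.1%

Credit score 760 ≥ 627; Total monthly debts = (450 + 640 + 660 + 995) = 2,745. Debt-to-income = 2,745/6,400 = 42.9% — meets 45% limit
LTV = 146,700/209,000 = 70.2% ≤ 95%
Credit 760 → row 740+; LTV 70.2% → column ≤71%. Grid cell → 9.1%.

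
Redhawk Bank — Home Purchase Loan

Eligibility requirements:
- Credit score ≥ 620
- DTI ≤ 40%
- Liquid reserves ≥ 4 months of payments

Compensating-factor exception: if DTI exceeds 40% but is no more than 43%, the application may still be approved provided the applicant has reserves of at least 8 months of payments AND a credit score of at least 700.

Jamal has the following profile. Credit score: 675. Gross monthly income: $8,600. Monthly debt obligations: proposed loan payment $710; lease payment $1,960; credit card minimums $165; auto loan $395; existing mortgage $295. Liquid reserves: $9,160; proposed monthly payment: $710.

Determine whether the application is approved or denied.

Denied

Credit score 675 ≥ 620 (meets base)
Total debts = (710 + 1,960 + 165 + 395 + 295) = 3,525. DTI = 3,525/8,600 = 41% > 40% — standard DTI limit exceeded.
Reserves: 9,160 ÷ 710 = 12.9 months (meets 4-month minimum)
DTI 41% is within the 40%–43% exception band; checking compensating factors.
Reserves 12.9 ≥ 8 months; credit score 675 < 700.
Compensating-factor requirement not fully met.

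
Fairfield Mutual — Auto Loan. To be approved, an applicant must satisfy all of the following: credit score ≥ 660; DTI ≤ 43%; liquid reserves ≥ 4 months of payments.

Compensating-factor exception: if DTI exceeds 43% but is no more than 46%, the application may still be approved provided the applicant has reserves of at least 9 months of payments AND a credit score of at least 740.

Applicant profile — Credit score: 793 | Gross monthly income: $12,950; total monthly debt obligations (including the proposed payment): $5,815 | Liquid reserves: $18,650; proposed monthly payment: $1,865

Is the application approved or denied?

Approved

Credit score 793 ≥ 660 (meets base)
DTI = 5,815/12,950 = 44.9% > 43% — standard DTI limit exceeded.
Liquid reserves cover 18,650/1,865 = 10.0 months — ≥ 4 required
44.9% falls in the override range (43%–46%), so the compensating-factor test applies.
Reserves 10.0 ≥ 9 months; credit score 793 ≥ 740.
Both override conditions satisfied; DTI exception granted.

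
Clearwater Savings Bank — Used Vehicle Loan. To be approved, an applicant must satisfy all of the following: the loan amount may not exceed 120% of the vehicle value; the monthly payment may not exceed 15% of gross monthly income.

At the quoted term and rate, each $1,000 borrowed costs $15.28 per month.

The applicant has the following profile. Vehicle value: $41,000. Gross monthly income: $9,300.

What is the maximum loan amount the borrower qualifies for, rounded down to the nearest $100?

Payment cap: 15% × $9,300 = $1,395/month.
At $15.28 per $1,000, that supports 1,395/15.28 × 1,000 ≈ $91,295 → $91,200.
LTV cap: 120% × $41,000 = $49,200 → $49,200.
Binding constraint: loan-to-value.

$49,200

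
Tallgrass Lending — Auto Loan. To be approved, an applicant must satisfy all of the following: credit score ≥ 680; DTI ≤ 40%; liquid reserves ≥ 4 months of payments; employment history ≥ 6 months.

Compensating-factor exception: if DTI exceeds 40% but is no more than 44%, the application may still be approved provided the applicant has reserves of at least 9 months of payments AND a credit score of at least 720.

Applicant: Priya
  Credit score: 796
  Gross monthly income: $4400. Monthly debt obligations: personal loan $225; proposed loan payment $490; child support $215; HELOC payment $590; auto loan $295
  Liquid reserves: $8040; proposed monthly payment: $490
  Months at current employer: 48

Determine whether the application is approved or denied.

Credit score 796 ≥ 680 (meets base)
Total debts = (225 + 490 + 215 + 590 + 295) = 1,815. DTI = 1,815/4,400 = 41.2% > 40% — standard DTI limit exceeded.
Reserves = 8,040/490 = 16.4 months ≥ 4
Employment 48 ≥ 6 months
41.2% falls in the override range (40%–44%), so the compensating-factor test applies.
Reserves 16.4 ≥ 9 months; credit score 796 ≥ 720.
Both override conditions satisfied; DTI exception granted.

Approved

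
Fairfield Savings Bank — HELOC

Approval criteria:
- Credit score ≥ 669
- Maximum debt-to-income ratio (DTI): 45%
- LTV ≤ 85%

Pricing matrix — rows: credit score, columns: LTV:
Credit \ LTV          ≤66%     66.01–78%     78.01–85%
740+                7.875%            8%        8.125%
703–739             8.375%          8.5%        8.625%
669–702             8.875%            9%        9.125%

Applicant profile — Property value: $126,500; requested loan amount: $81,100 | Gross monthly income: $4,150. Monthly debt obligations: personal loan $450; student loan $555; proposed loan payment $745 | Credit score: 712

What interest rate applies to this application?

8.375%

Credit score 712 ≥ 669; Total monthly debts = (450 + 555 + 745) = 1,750. Debt-to-income = 1,750/4,150 = 42.2% — meets 45% limit
Loan-to-value = 81,100/126,500 = 64.1% — pass (85% max)
Credit 712 → row 703–739; LTV 64.1% → column ≤66%. Grid cell → 8.375%.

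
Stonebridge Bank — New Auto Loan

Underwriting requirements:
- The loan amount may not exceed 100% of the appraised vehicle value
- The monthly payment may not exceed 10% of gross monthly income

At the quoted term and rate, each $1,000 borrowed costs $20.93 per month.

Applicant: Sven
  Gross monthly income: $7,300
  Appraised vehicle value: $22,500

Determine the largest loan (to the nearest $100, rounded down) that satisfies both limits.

$22,500

Payment cap: 10% × $7,300 = $730/month.
At $20.93 per $1,000, that supports 730/20.93 × 1,000 ≈ $34,878 → $34,800.
LTV cap: 100% × $22,500 = $22,500 → $22,500.
Binding constraint: loan-to-value.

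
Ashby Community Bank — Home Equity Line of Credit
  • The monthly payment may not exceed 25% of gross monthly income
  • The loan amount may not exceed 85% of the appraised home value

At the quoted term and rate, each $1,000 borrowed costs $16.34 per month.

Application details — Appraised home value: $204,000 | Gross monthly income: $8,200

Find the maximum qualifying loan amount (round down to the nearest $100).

$125,400

Payment cap: 25% × $8,200 = $2,050/month.
At $16.34 per $1,000, that supports 2,050/16.34 × 1,000 ≈ $125,458 → $125,400.
LTV cap: 85% × $204,000 = $173,400 → $173,400.
Binding constraint: payment-to-income.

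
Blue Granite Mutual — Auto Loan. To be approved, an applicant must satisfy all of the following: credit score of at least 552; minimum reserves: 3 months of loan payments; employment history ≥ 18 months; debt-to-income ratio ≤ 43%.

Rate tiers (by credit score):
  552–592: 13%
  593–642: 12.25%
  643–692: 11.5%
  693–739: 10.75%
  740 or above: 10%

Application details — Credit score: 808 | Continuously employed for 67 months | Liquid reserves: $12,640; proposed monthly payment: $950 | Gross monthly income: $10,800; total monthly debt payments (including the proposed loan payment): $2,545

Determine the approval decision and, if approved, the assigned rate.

Approved at 10%

Credit score 808 ≥ 552 (meets minimum)
Liquid reserves cover 12,640/950 = 13.3 months — ≥ 3 required
Employment 67 ≥ 18 months
DTI = 2,545/10,800 = 23.6% ≤ 43%
All requirements met. Score 808 falls in the 740 or above tier → 10%.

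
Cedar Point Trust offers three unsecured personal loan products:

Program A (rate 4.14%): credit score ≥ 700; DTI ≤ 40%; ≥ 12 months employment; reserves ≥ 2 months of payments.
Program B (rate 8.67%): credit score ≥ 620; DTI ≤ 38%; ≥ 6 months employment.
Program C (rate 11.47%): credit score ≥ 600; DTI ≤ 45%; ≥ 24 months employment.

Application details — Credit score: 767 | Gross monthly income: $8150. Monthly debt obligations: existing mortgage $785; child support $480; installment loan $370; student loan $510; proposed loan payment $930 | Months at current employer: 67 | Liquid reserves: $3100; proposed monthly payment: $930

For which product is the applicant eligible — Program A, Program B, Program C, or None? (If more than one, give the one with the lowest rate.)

Program A

Total debts = (785 + 480 + 370 + 510 + 930) = 3,075; DTI = 3,075/8,150 = 37.7%.
Reserves = 3,100/930 = 3.3 months.
Program A: score 767 ≥ 700; DTI 37.7% ≤ 40%; employment 67 ≥ 12 mo; reserves 3.3 ≥ 2 mo → qualifies.
Program B: score 767 ≥ 620; DTI 37.7% ≤ 38%; employment 67 ≥ 6 mo → qualifies.
Program C: score 767 ≥ 600; DTI 37.7% ≤ 45%; employment 67 ≥ 24 mo → qualifies.
Qualifying: Program A, Program B, Program C. Lowest rate is 4.14% → Program A.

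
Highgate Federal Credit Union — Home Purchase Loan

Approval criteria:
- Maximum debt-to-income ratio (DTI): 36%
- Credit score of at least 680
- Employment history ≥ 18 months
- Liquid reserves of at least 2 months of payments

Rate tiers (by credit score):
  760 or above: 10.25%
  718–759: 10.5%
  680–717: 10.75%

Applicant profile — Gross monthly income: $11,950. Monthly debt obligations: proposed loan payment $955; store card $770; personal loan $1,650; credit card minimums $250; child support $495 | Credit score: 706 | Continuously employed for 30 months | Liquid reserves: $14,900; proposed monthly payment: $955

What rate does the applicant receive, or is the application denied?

Approved at 10.75%

Credit score 706 ≥ 680 (meets minimum)
Total monthly debts = (955 + 770 + 1,650 + 250 + 495) = 4,120. DTI: 4,120 ÷ 11,950 = 34.5%, within the 36% cap
Employment 30 ≥ 18 months
Liquid reserves cover 14,900/955 = 15.6 months — ≥ 2 required
All requirements met. Score 706 falls in the 680–717 tier → 10.75%.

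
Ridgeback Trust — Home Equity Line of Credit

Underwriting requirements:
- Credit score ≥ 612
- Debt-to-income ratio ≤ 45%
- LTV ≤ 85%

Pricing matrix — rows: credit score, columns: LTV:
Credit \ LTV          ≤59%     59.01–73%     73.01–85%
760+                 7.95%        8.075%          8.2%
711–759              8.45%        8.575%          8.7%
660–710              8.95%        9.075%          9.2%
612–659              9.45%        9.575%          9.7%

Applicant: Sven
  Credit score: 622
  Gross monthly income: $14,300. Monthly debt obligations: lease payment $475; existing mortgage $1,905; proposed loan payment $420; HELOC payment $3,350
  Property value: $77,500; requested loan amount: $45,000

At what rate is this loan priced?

Credit score 622 ≥ 612; Total monthly debts = (475 + 1,905 + 420 + 3,350) = 6,150. DTI = 6,150/14,300 = 43% ≤ 45%
LTV: 45,000 ÷ 77,500 = 58.1%, within 85% cap
Score 622 is in the 612–659 band; LTV 58.1% is in the ≤59% band → 9.45%.

9.45%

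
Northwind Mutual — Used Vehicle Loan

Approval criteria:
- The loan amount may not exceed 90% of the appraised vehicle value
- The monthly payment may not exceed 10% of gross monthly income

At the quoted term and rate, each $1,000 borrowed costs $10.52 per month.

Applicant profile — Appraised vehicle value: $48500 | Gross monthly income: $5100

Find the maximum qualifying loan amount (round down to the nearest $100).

Payment cap: 10% × $5,100 = $510/month.
At $10.52 per $1,000, that supports 510/10.52 × 1,000 ≈ $48,479 → $48,400.
LTV cap: 90% × $48,500 = $43,650 → $43,600.
Binding constraint: loan-to-value.

$43,600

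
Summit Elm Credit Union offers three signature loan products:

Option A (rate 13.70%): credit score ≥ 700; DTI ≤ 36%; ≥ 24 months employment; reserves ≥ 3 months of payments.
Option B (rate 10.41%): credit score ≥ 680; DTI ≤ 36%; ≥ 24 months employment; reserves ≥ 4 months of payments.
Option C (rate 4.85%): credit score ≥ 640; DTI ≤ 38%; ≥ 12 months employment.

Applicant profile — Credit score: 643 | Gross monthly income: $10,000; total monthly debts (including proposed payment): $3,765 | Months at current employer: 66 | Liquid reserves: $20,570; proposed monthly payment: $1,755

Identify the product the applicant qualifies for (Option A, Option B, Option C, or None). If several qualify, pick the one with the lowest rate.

Option C

DTI = 3,765/10,000 = 37.6%.
Reserves = 20,570/1,755 = 11.7 months.
Option A: score 643 < 700; DTI 37.6% > 36%; employment 66 ≥ 24 mo; reserves 11.7 ≥ 3 mo → does not qualify.
Option B: score 643 < 680; DTI 37.6% > 36%; employment 66 ≥ 24 mo; reserves 11.7 ≥ 4 mo → does not qualify.
Option C: score 643 ≥ 640; DTI 37.6% ≤ 38%; employment 66 ≥ 12 mo → qualifies.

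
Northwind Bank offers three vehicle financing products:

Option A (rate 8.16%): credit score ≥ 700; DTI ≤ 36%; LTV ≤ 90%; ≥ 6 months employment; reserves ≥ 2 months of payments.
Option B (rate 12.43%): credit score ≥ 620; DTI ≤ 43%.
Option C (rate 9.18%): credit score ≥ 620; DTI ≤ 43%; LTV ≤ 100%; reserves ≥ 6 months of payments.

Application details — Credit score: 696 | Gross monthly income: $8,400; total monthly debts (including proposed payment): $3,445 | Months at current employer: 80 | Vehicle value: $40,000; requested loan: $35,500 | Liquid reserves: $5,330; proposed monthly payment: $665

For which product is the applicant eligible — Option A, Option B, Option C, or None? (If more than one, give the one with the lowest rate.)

DTI = 3,445/8,400 = 41%.
LTV = 35,500/40,000 = 88.8%.
Reserves = 5,330/665 = 8.0 months.
Option A: score 696 < 700; DTI 41% > 36%; LTV 88.8% ≤ 90%; employment 80 ≥ 6 mo; reserves 8.0 ≥ 2 mo → does not qualify.
Option B: score 696 ≥ 620; DTI 41% ≤ 43% → qualifies.
Option C: score 696 ≥ 620; DTI 41% ≤ 43%; LTV 88.8% ≤ 100%; reserves 8.0 ≥ 6 mo → qualifies.
Qualifying: Option B, Option C. Lowest rate is 9.18% → Option C.

Option C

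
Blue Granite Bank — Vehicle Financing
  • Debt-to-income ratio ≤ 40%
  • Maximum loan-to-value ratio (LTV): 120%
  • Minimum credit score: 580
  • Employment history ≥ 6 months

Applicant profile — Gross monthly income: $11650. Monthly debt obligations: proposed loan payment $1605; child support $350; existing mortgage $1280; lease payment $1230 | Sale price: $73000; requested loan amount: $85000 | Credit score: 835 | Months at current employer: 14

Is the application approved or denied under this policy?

Total monthly debts = (1,605 + 350 + 1,280 + 1,230) = 4,465. Debt-to-income = 4,465/11,650 = 38.3% — meets 40% limit
Loan-to-value = 85,000/73,000 = 116.4% — pass (120% max)
Credit score 835 ≥ 580 (meets)
Employment 14 ≥ 6 months
All criteria satisfied.

Approved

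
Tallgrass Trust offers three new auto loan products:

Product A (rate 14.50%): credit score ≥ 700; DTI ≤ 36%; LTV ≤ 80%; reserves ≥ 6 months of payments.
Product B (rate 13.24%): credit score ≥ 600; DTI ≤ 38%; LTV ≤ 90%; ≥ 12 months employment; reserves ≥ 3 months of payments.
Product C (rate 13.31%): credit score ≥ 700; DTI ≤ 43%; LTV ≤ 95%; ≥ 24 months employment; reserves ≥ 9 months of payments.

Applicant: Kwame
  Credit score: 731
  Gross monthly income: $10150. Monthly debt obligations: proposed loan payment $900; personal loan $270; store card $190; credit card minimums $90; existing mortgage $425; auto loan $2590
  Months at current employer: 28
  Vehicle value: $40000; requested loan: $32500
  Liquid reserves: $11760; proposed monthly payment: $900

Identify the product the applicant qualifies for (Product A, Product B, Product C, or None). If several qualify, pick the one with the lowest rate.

None

Total debts = (900 + 270 + 190 + 90 + 425 + 2,590) = 4,465; DTI = 4,465/10,150 = 44%.
LTV = 32,500/40,000 = 81.2%.
Reserves = 11,760/900 = 13.1 months.
Product A: score 731 ≥ 700; DTI 44% > 36%; LTV 81.2% > 80%; reserves 13.1 ≥ 6 mo → does not qualify.
Product B: score 731 ≥ 600; DTI 44% > 38%; LTV 81.2% ≤ 90%; employment 28 ≥ 12 mo; reserves 13.1 ≥ 3 mo → does not qualify.
Product C: score 731 ≥ 700; DTI 44% > 43%; LTV 81.2% ≤ 95%; employment 28 ≥ 24 mo; reserves 13.1 ≥ 9 mo → does not qualify.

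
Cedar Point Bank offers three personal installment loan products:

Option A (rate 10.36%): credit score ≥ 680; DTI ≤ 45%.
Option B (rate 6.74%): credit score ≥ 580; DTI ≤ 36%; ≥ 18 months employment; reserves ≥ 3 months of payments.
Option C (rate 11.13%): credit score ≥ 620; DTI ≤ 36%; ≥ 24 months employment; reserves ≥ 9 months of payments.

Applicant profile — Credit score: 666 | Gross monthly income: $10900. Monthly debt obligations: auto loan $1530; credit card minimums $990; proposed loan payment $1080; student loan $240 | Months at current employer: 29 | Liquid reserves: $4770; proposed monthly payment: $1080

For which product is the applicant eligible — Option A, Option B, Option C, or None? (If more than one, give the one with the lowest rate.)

Option B

Total debts = (1,530 + 990 + 1,080 + 240) = 3,840; DTI = 3,840/10,900 = 35.2%.
Reserves = 4,770/1,080 = 4.4 months.
Option A: score 666 < 680; DTI 35.2% ≤ 45% → does not qualify.
Option B: score 666 ≥ 580; DTI 35.2% ≤ 36%; employment 29 ≥ 18 mo; reserves 4.4 ≥ 3 mo → qualifies.
Option C: score 666 ≥ 620; DTI 35.2% ≤ 36%; employment 29 ≥ 24 mo; reserves 4.4 < 9 mo → does not qualify.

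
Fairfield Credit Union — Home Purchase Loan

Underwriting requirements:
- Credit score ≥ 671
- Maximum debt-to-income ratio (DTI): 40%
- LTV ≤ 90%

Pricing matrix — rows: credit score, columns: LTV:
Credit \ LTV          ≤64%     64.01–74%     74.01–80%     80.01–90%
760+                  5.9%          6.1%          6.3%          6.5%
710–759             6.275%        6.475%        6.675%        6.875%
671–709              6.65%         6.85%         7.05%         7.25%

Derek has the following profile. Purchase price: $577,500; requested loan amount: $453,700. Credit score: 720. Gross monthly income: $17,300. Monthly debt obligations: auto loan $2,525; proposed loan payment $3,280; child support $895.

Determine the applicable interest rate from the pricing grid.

6.675%

Credit score 720 ≥ 671; Total monthly debts = (2,525 + 3,280 + 895) = 6,700. Debt-to-income = 6,700/17,300 = 38.7% — meets 40% limit
LTV: 453,700 ÷ 577,500 = 78.6%, within 90% cap
Row: 720 falls in 710–759. Column: 78.6% falls in 74.01–80%. Rate = 6.675%.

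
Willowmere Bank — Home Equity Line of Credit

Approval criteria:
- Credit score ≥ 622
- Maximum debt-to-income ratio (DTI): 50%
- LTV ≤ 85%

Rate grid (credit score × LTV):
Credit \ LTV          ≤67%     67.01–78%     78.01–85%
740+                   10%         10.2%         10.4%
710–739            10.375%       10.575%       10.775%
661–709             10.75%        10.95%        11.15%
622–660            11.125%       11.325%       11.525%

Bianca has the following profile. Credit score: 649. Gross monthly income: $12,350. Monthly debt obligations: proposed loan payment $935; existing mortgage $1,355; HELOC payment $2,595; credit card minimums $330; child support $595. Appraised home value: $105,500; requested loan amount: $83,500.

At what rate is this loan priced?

Credit score 649 ≥ 622; Total monthly debts = (935 + 1,355 + 2,595 + 330 + 595) = 5,810. Debt-to-income = 5,810/12,350 = 47% — meets 50% limit
LTV: 83,500 ÷ 105,500 = 79.1%, within 85% cap
Score 649 is in the 622–660 band; LTV 79.1% is in the 78.01–85% band → 11.525%.

11.525%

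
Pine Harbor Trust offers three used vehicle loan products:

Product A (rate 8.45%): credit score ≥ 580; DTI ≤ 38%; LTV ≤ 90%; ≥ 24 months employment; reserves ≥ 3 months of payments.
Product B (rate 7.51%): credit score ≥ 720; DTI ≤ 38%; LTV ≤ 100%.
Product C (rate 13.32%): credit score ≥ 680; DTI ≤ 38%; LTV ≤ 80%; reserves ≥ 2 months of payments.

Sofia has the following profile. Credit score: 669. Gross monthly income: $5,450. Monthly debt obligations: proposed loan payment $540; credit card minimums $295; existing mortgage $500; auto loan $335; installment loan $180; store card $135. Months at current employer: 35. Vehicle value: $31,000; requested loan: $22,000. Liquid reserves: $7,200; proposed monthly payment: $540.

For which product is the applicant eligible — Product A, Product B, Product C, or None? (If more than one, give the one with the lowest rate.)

Product A

Total debts = (540 + 295 + 500 + 335 + 180 + 135) = 1,985; DTI = 1,985/5,450 = 36.4%.
LTV = 22,000/31,000 = 71%.
Reserves = 7,200/540 = 13.3 months.
Product A: score 669 ≥ 580; DTI 36.4% ≤ 38%; LTV 71% ≤ 90%; employment 35 ≥ 24 mo; reserves 13.3 ≥ 3 mo → qualifies.
Product B: score 669 < 720; DTI 36.4% ≤ 38%; LTV 71% ≤ 100% → does not qualify.
Product C: score 669 < 680; DTI 36.4% ≤ 38%; LTV 71% ≤ 80%; reserves 13.3 ≥ 2 mo → does not qualify.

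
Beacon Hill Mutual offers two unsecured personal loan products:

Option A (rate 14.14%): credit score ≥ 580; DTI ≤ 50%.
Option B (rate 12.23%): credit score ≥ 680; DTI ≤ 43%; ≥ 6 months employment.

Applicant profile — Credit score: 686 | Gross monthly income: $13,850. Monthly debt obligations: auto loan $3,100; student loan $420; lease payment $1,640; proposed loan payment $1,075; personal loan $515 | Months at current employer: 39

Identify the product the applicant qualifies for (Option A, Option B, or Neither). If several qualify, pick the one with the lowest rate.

Option A

Total debts = (3,100 + 420 + 1,640 + 1,075 + 515) = 6,750; DTI = 6,750/13,850 = 48.7%.
Option A: score 686 ≥ 580; DTI 48.7% ≤ 50% → qualifies.
Option B: score 686 ≥ 680; DTI 48.7% > 43%; employment 39 ≥ 6 mo → does not qualify.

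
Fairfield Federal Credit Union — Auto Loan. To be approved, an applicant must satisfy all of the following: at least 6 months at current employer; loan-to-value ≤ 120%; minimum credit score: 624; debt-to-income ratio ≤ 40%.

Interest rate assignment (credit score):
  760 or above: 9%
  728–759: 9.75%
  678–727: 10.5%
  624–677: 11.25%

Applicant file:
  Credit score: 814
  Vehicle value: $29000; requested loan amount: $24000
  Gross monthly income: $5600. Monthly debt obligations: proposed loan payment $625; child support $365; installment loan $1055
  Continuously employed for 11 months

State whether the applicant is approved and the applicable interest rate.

Approved at 9%

Credit score 814 ≥ 624 (meets minimum)
Total monthly debts = (625 + 365 + 1,055) = 2,045. DTI: 2,045 ÷ 5,600 = 36.5%, within the 40% cap
Loan-to-value = 24,000/29,000 = 82.8% — pass (120% max)
Employment 11 ≥ 6 months
All requirements met. Score 814 falls in the 760 or above tier → 9%.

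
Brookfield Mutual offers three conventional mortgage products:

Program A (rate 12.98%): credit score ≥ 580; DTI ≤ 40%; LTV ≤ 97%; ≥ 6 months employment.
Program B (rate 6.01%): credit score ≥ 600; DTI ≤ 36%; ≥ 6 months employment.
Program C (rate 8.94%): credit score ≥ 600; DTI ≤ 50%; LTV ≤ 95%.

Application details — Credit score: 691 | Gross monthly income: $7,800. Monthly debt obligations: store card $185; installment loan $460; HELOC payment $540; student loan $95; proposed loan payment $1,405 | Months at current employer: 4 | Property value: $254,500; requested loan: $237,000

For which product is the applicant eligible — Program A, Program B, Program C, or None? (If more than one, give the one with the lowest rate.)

Total debts = (185 + 460 + 540 + 95 + 1,405) = 2,685; DTI = 2,685/7,800 = 34.4%.
LTV = 237,000/254,500 = 93.1%.
Program A: score 691 ≥ 580; DTI 34.4% ≤ 40%; LTV 93.1% ≤ 97%; employment 4 < 6 mo → does not qualify.
Program B: score 691 ≥ 600; DTI 34.4% ≤ 36%; employment 4 < 6 mo → does not qualify.
Program C: score 691 ≥ 600; DTI 34.4% ≤ 50%; LTV 93.1% ≤ 95% → qualifies.

Program C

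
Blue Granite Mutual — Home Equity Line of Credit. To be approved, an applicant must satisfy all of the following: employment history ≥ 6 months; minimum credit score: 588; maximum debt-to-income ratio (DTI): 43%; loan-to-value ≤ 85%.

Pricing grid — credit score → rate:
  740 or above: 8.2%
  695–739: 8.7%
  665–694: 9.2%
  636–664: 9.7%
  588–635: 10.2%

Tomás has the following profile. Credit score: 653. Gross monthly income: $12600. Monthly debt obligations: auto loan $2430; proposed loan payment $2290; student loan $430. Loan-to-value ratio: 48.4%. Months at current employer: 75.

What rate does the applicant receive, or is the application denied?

Approved at 9.7%

Credit score 653 ≥ 588 (meets minimum)
LTV 48.4% — within 85%
Total monthly debts = (2,430 + 2,290 + 430) = 5,150. DTI = 5,150/12,600 = 40.9% ≤ 43%
Employment 75 ≥ 6 months
All requirements met. Score 653 falls in the 636–664 tier → 9.7%.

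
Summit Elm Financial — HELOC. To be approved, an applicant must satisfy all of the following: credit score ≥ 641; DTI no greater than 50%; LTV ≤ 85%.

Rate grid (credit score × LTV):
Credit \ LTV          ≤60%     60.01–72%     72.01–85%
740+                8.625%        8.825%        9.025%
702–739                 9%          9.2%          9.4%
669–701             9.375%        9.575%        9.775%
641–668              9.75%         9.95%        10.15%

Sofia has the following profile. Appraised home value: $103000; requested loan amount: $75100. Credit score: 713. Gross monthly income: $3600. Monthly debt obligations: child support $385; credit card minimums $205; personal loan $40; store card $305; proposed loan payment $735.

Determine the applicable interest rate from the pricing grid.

9.4%

Credit score 713 ≥ 641; Total monthly debts = (385 + 205 + 40 + 305 + 735) = 1,670. DTI: 1,670 ÷ 3,600 = 46.4%, within the 50% cap
Loan-to-value = 75,100/103,000 = 72.9% — pass (85% max)
Credit 713 → row 702–739; LTV 72.9% → column 72.01–85%. Grid cell → 9.4%.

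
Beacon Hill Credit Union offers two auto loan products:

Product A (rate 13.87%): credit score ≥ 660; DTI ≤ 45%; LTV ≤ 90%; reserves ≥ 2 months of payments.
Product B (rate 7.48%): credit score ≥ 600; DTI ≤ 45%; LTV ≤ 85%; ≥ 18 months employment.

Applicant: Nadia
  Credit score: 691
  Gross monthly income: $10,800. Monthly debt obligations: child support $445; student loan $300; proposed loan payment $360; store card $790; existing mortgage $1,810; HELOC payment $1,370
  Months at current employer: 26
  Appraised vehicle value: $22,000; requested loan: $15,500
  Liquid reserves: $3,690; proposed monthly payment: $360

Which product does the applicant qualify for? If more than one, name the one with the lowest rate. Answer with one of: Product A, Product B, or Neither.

Neither

Total debts = (445 + 300 + 360 + 790 + 1,810 + 1,370) = 5,075; DTI = 5,075/10,800 = 47%.
LTV = 15,500/22,000 = 70.5%.
Reserves = 3,690/360 = 10.2 months.
Product A: score 691 ≥ 660; DTI 47% > 45%; LTV 70.5% ≤ 90%; reserves 10.2 ≥ 2 mo → does not qualify.
Product B: score 691 ≥ 600; DTI 47% > 45%; LTV 70.5% ≤ 85%; employment 26 ≥ 18 mo → does not qualify.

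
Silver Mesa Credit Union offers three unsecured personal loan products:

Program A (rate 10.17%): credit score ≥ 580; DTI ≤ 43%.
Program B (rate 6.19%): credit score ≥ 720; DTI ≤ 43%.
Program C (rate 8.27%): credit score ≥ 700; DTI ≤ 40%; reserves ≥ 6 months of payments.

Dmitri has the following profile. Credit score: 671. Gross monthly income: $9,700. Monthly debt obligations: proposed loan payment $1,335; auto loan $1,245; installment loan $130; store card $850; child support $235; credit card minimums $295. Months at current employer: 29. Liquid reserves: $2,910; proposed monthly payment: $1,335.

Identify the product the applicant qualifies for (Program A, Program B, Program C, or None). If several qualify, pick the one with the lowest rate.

Total debts = (1,335 + 1,245 + 130 + 850 + 235 + 295) = 4,090; DTI = 4,090/9,700 = 42.2%.
Reserves = 2,910/1,335 = 2.2 months.
Program A: score 671 ≥ 580; DTI 42.2% ≤ 43% → qualifies.
Program B: score 671 < 720; DTI 42.2% ≤ 43% → does not qualify.
Program C: score 671 < 700; DTI 42.2% > 40%; reserves 2.2 < 6 mo → does not qualify.

Program A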